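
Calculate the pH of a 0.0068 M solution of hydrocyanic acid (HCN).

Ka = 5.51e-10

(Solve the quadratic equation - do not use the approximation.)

x² + Ka×x - Ka×C = 0. Using quadratic formula: [H⁺] = 1.9354e-06

pH = 5.71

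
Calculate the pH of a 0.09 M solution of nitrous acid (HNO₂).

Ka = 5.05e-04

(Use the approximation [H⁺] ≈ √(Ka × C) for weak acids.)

[H⁺] = √(Ka × C) = √(5.05e-04 × 0.09) = 6.7417e-03. pH = -log(6.7417e-03)

pH = 2.17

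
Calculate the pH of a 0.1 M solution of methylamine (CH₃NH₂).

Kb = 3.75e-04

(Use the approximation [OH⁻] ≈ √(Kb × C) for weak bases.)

[OH⁻] = √(Kb × C) = √(3.75e-04 × 0.1) = 6.1237e-03. pOH = 2.21, pH = 14 - pOH

pH = 11.79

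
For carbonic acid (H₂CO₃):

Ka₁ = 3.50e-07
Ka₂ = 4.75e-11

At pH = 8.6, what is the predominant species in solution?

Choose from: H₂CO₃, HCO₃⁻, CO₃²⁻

pKa₁ = 6.46, pKa₂ = 10.32. For a polyprotic acid the predominant species crosses at each pKa: below pKa_n the protonated form dominates, above it the deprotonated form does. At pH = 8.6, the predominant species is HCO₃⁻.

HCO₃⁻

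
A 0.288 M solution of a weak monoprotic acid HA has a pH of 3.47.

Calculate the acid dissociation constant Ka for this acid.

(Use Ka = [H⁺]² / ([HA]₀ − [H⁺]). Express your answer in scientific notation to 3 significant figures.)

[H⁺] = 10^(−pH) = 10^(−3.47) = 3.388e-04 M. For HA ⇌ H⁺ + A⁻, Ka = [H⁺][A⁻]/[HA] = [H⁺]² / ([HA]₀ − [H⁺]) = (3.388e-04)² / (0.288 − 3.388e-04) = 3.99e-07.

K_a = 3.99e-07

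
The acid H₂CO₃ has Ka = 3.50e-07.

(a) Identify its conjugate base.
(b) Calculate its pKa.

(a) The conjugate base is formed by removing one H⁺ from H₂CO₃, giving HCO₃⁻. (b) pKa = -log(Ka) = -log(3.50e-07) = 6.46.

Conjugate base: HCO₃⁻; pK_a = 6.46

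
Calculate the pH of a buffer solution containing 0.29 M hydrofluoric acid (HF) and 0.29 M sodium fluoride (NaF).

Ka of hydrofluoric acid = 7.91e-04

pKa = -log(7.91e-04) = 3.10. pH = pKa + log([A⁻]/[HA]) = 3.10 + log(0.29/0.29)

pH = 3.10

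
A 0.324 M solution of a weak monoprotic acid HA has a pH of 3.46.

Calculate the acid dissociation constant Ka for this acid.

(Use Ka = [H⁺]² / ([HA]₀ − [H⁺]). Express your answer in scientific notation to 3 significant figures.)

[H⁺] = 10^(−pH) = 10^(−3.46) = 3.467e-04 M. For HA ⇌ H⁺ + A⁻, Ka = [H⁺][A⁻]/[HA] = [H⁺]² / ([HA]₀ − [H⁺]) = (3.467e-04)² / (0.324 − 3.467e-04) = 3.71e-07.

K_a = 3.71e-07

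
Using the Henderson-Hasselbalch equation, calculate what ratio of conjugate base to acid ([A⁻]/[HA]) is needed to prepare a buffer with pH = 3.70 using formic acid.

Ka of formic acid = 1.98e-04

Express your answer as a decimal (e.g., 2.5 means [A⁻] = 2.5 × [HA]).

pKa = -log(1.98e-04) = 3.7033. pH = pKa + log([A⁻]/[HA]), so log([A⁻]/[HA]) = pH − pKa = 3.70 − 3.7033 = -0.0033. [A⁻]/[HA] = 10^(-0.0033) = 0.992

[A⁻]/[HA] = 0.992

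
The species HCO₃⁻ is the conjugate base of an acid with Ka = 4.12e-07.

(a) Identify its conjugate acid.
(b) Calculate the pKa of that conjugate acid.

(a) The conjugate acid is formed by adding one H⁺ to HCO₃⁻, giving H₂CO₃. (b) pKa = -log(Ka) = -log(4.12e-07) = 6.39.

Conjugate acid: H₂CO₃; pK_a = 6.39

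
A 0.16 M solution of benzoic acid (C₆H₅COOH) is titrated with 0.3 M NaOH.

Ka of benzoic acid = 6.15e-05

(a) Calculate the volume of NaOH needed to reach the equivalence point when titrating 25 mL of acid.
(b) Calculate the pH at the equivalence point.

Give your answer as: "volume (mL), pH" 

moles acid = 0.16 × 25/1000 = 0.004 mol; V_base = moles/0.3 × 1000 = 13.3 mL. At equivalence only the conjugate base is present: [A⁻] = 0.004/0.038 = 1.0435e-01 M. Kb = Kw/Ka = 1.63e-10; [OH⁻] = √(Kb × [A⁻]) = 4.1191e-06; pOH = 5.39; pH = 14 - pOH = 8.61.

V = 13.3 mL, pH = 8.61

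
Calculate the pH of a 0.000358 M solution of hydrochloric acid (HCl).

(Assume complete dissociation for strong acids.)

[H⁺] = 0.000358 M for strong acid. pH = -log[H⁺] = -log(0.000358)

pH = 3.45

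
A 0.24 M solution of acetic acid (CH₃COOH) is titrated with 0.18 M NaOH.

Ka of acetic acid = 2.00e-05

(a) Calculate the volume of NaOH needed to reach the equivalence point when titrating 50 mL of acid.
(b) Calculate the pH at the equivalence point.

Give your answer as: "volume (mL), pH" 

moles acid = 0.24 × 50/1000 = 0.012 mol; V_base = moles/0.18 × 1000 = 66.7 mL. At equivalence only the conjugate base is present: [A⁻] = 0.012/0.117 = 1.0286e-01 M. Kb = Kw/Ka = 5.00e-10; [OH⁻] = √(Kb × [A⁻]) = 7.1714e-06; pOH = 5.14; pH = 14 - pOH = 8.86.

V = 66.7 mL, pH = 8.86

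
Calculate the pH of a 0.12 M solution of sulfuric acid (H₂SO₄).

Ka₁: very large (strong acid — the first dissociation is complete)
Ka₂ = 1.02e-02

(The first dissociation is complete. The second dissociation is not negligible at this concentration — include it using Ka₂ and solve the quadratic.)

First dissociation is complete: [H⁺]₀ = [HSO₄⁻]₀ = C = 0.12 M. Second dissociation HSO₄⁻ ⇌ H⁺ + SO₄²⁻: let x = [SO₄²⁻]. Ka₂ = (C + x)·x / (C − x) = 1.02e-02 → x² + (C + Ka₂)·x − Ka₂·C = 0 → x² + 0.13020·x − 1.224e-03 = 0. x = (−0.13020 + √(0.13020² + 4 × 1.224e-03)) / 2 = 8.8054e-03 M. [H⁺] = C + x = 0.12 + 8.8054e-03 = 1.2881e-01 M. pH = -log(1.2881e-01) = 0.89.

pH = 0.89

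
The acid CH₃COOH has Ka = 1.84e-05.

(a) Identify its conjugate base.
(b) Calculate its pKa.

(a) The conjugate base is formed by removing one H⁺ from CH₃COOH, giving CH₃COO⁻. (b) pKa = -log(Ka) = -log(1.84e-05) = 4.74.

Conjugate base: CH₃COO⁻; pK_a = 4.74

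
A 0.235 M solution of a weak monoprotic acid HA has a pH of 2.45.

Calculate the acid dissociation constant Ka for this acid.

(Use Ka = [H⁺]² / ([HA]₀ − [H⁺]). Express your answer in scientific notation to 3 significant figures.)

[H⁺] = 10^(−pH) = 10^(−2.45) = 3.548e-03 M. For HA ⇌ H⁺ + A⁻, Ka = [H⁺][A⁻]/[HA] = [H⁺]² / ([HA]₀ − [H⁺]) = (3.548e-03)² / (0.235 − 3.548e-03) = 5.44e-05.

K_a = 5.44e-05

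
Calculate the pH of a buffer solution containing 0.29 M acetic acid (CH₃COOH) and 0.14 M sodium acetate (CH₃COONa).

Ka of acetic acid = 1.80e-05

pKa = -log(1.80e-05) = 4.74. pH = pKa + log([A⁻]/[HA]) = 4.74 + log(0.14/0.29)

pH = 4.43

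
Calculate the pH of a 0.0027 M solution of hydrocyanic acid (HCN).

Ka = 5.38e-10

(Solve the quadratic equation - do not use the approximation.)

x² + Ka×x - Ka×C = 0. Using quadratic formula: [H⁺] = 1.2050e-06

pH = 5.92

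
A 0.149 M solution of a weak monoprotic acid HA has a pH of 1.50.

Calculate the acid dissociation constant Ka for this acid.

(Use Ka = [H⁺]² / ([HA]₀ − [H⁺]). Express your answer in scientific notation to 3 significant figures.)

[H⁺] = 10^(−pH) = 10^(−1.50) = 3.162e-02 M. For HA ⇌ H⁺ + A⁻, Ka = [H⁺][A⁻]/[HA] = [H⁺]² / ([HA]₀ − [H⁺]) = (3.162e-02)² / (0.149 − 3.162e-02) = 8.52e-03.

K_a = 8.52e-03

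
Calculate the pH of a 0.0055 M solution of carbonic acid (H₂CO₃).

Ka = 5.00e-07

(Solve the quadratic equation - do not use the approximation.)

x² + Ka×x - Ka×C = 0. Using quadratic formula: [H⁺] = 5.2191e-05

pH = 4.28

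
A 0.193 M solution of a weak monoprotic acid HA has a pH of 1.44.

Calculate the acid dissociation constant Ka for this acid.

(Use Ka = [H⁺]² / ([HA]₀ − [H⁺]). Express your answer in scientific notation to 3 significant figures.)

[H⁺] = 10^(−pH) = 10^(−1.44) = 3.631e-02 M. For HA ⇌ H⁺ + A⁻, Ka = [H⁺][A⁻]/[HA] = [H⁺]² / ([HA]₀ − [H⁺]) = (3.631e-02)² / (0.193 − 3.631e-02) = 8.41e-03.

K_a = 8.41e-03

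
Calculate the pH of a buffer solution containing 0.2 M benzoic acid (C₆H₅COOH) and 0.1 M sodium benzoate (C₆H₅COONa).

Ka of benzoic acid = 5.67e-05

pKa = -log(5.67e-05) = 4.25. pH = pKa + log([A⁻]/[HA]) = 4.25 + log(0.1/0.2)

pH = 3.95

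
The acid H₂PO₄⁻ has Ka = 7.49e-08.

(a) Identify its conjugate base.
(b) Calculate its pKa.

(a) The conjugate base is formed by removing one H⁺ from H₂PO₄⁻, giving HPO₄²⁻. (b) pKa = -log(Ka) = -log(7.49e-08) = 7.13.

Conjugate base: HPO₄²⁻; pK_a = 7.13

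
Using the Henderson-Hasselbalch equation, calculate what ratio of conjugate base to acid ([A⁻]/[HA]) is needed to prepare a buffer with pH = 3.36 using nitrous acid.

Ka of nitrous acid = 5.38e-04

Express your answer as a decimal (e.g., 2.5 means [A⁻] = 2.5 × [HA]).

pKa = -log(5.38e-04) = 3.2692. pH = pKa + log([A⁻]/[HA]), so log([A⁻]/[HA]) = pH − pKa = 3.36 − 3.2692 = 0.0908. [A⁻]/[HA] = 10^(0.0908) = 1.23

[A⁻]/[HA] = 1.23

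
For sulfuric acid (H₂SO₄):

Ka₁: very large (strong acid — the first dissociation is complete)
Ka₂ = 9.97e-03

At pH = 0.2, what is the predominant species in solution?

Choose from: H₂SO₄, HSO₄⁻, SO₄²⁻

The first dissociation is complete, so H₂SO₄ itself is never the predominant species in water; pKa₂ = -log(9.97e-03) = 2.00. For a polyprotic acid the predominant species crosses at each pKa: below pKa_n the protonated form dominates, above it the deprotonated form does. At pH = 0.2, the predominant species is HSO₄⁻.

HSO₄⁻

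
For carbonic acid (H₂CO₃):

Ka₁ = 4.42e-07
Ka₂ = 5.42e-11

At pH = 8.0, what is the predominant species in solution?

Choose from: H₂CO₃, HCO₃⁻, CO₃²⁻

pKa₁ = 6.35, pKa₂ = 10.27. For a polyprotic acid the predominant species crosses at each pKa: below pKa_n the protonated form dominates, above it the deprotonated form does. At pH = 8.0, the predominant species is HCO₃⁻.

HCO₃⁻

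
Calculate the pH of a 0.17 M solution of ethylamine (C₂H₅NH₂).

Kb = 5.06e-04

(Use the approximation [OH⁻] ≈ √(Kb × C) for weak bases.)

[OH⁻] = √(Kb × C) = √(5.06e-04 × 0.17) = 9.2747e-03. pOH = 2.03, pH = 14 - pOH

pH = 11.97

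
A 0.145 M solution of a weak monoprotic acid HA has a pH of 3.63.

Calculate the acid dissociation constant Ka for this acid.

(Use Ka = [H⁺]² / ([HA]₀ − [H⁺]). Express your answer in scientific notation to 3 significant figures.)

[H⁺] = 10^(−pH) = 10^(−3.63) = 2.344e-04 M. For HA ⇌ H⁺ + A⁻, Ka = [H⁺][A⁻]/[HA] = [H⁺]² / ([HA]₀ − [H⁺]) = (2.344e-04)² / (0.145 − 2.344e-04) = 3.80e-07.

K_a = 3.80e-07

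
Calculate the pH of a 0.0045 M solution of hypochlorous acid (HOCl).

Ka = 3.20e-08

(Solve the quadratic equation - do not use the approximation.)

x² + Ka×x - Ka×C = 0. Using quadratic formula: [H⁺] = 1.1984e-05

pH = 4.92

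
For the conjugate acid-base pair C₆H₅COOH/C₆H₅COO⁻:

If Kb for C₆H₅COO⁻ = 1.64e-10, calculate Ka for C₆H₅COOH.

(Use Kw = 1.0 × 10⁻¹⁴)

For a conjugate pair Ka × Kb = Kw, so Ka = Kw/Kb = 1.0 × 10⁻¹⁴ / 1.64e-10 = 6.10e-05.

K_a = 6.10e-05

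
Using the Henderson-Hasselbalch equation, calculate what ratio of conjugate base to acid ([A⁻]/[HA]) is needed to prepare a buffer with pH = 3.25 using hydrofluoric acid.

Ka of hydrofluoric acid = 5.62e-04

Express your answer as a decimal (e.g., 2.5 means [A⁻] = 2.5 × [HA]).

pKa = -log(5.62e-04) = 3.2503. pH = pKa + log([A⁻]/[HA]), so log([A⁻]/[HA]) = pH − pKa = 3.25 − 3.2503 = -0.0003. [A⁻]/[HA] = 10^(-0.0003) = 0.999

[A⁻]/[HA] = 0.999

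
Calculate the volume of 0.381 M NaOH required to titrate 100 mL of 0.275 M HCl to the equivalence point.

At equivalence: moles acid = moles base. moles HCl = 0.275 × 100/1000 = 0.0275 mol. V_base = moles / 0.381 × 1000 = 72.2 mL.

V_{base} = 72.2 mL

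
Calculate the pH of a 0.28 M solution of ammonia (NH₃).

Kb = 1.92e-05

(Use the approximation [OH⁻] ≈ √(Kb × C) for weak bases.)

[OH⁻] = √(Kb × C) = √(1.92e-05 × 0.28) = 2.3186e-03. pOH = 2.63, pH = 14 - pOH

pH = 11.37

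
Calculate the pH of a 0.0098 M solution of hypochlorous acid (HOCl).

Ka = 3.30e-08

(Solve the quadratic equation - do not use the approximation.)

x² + Ka×x - Ka×C = 0. Using quadratic formula: [H⁺] = 1.7967e-05

pH = 4.75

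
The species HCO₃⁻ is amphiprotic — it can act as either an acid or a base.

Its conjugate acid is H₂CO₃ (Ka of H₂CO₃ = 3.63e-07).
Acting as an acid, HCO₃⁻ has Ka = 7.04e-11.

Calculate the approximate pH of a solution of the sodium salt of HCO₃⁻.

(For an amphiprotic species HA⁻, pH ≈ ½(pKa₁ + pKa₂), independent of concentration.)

pKa₁ = -log(3.63e-07) = 6.44; pKa₂ = -log(7.04e-11) = 10.15. For an amphiprotic species, pH ≈ ½(pKa₁ + pKa₂) = ½(6.44 + 10.15) = 8.30.

pH = 8.30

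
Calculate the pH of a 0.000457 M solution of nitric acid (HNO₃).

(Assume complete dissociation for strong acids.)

[H⁺] = 0.000457 M for strong acid. pH = -log[H⁺] = -log(0.000457)

pH = 3.34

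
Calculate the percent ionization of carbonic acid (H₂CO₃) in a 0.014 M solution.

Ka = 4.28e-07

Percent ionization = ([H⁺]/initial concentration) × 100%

Using Ka equilibrium: x² + Ka×x - Ka×C = 0. Solving: [H⁺] = 7.7194e-05. Percent = (7.7194e-05/0.014) × 100

Percent ionization = 0.551%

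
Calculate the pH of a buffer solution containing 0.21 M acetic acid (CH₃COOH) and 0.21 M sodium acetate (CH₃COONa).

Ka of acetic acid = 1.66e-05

pKa = -log(1.66e-05) = 4.78. pH = pKa + log([A⁻]/[HA]) = 4.78 + log(0.21/0.21)

pH = 4.78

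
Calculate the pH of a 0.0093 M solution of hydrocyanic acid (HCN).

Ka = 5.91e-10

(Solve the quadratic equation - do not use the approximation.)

x² + Ka×x - Ka×C = 0. Using quadratic formula: [H⁺] = 2.3441e-06

pH = 5.63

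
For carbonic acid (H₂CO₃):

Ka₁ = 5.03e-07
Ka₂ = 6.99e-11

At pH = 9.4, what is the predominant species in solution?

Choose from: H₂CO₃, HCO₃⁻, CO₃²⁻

pKa₁ = 6.30, pKa₂ = 10.16. For a polyprotic acid the predominant species crosses at each pKa: below pKa_n the protonated form dominates, above it the deprotonated form does. At pH = 9.4, the predominant species is HCO₃⁻.

HCO₃⁻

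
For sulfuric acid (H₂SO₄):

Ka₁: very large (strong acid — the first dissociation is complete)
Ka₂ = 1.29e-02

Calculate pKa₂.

pKa₂ = -log(Ka₂) = -log(1.29e-02) = 1.89.

pK_{a2} = 1.89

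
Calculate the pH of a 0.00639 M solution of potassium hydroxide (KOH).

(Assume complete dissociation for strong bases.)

[OH⁻] = 0.00639 M for strong base. pOH = -log[OH⁻] = 2.19, pH = 14 - pOH

pH = 11.81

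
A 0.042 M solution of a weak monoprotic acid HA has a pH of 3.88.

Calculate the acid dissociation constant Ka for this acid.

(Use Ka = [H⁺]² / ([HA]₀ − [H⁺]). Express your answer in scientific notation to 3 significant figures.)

[H⁺] = 10^(−pH) = 10^(−3.88) = 1.318e-04 M. For HA ⇌ H⁺ + A⁻, Ka = [H⁺][A⁻]/[HA] = [H⁺]² / ([HA]₀ − [H⁺]) = (1.318e-04)² / (0.042 − 1.318e-04) = 4.15e-07.

K_a = 4.15e-07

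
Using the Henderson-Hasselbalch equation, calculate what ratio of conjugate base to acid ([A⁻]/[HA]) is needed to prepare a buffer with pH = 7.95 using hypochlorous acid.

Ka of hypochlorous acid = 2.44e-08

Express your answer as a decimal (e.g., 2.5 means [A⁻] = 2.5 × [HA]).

pKa = -log(2.44e-08) = 7.6126. pH = pKa + log([A⁻]/[HA]), so log([A⁻]/[HA]) = pH − pKa = 7.95 − 7.6126 = 0.3374. [A⁻]/[HA] = 10^(0.3374) = 2.17

[A⁻]/[HA] = 2.17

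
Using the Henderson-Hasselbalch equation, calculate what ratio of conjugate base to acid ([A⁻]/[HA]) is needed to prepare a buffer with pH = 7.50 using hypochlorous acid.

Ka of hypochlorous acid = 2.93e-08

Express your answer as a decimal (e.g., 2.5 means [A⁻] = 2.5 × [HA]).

pKa = -log(2.93e-08) = 7.5331. pH = pKa + log([A⁻]/[HA]), so log([A⁻]/[HA]) = pH − pKa = 7.50 − 7.5331 = -0.0331. [A⁻]/[HA] = 10^(-0.0331) = 0.927

[A⁻]/[HA] = 0.927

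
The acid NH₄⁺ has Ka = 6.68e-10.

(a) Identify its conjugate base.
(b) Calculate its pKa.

(a) The conjugate base is formed by removing one H⁺ from NH₄⁺, giving NH₃. (b) pKa = -log(Ka) = -log(6.68e-10) = 9.18.

Conjugate base: NH₃; pK_a = 9.18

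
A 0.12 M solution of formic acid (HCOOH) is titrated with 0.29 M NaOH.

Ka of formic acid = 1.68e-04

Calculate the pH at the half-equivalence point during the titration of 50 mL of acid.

At half-equivalence [HA] = [A⁻], so Henderson-Hasselbalch gives pH = pKa = -log(1.68e-04) = 3.77.

pH = pKa = 3.77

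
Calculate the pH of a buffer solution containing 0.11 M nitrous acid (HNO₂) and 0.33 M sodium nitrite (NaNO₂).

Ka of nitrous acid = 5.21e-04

pKa = -log(5.21e-04) = 3.28. pH = pKa + log([A⁻]/[HA]) = 3.28 + log(0.33/0.11)

pH = 3.76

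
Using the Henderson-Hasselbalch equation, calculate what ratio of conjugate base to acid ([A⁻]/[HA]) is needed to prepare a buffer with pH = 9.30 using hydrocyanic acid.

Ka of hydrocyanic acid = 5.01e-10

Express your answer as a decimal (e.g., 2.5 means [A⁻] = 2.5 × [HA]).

pKa = -log(5.01e-10) = 9.3002. pH = pKa + log([A⁻]/[HA]), so log([A⁻]/[HA]) = pH − pKa = 9.30 − 9.3002 = -0.0002. [A⁻]/[HA] = 10^(-0.0002) = 1.00

[A⁻]/[HA] = 1.00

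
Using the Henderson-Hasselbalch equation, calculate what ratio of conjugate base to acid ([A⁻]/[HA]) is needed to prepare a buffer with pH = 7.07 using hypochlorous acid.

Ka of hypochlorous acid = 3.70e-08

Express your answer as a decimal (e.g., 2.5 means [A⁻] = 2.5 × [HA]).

pKa = -log(3.70e-08) = 7.4318. pH = pKa + log([A⁻]/[HA]), so log([A⁻]/[HA]) = pH − pKa = 7.07 − 7.4318 = -0.3618. [A⁻]/[HA] = 10^(-0.3618) = 0.435

[A⁻]/[HA] = 0.435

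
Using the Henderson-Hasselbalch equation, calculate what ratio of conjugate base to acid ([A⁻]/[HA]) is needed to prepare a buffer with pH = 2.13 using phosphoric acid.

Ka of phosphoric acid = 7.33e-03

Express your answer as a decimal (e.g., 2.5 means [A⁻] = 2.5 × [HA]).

pKa = -log(7.33e-03) = 2.1349. pH = pKa + log([A⁻]/[HA]), so log([A⁻]/[HA]) = pH − pKa = 2.13 − 2.1349 = -0.0049. [A⁻]/[HA] = 10^(-0.0049) = 0.989

[A⁻]/[HA] = 0.989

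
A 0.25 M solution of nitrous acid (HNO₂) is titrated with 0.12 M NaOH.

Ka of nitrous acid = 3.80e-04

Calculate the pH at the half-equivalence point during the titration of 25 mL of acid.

At half-equivalence [HA] = [A⁻], so Henderson-Hasselbalch gives pH = pKa = -log(3.80e-04) = 3.42.

pH = pKa = 3.42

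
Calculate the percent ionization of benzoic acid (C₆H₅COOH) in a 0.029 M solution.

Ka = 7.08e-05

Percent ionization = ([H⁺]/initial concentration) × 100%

Using Ka equilibrium: x² + Ka×x - Ka×C = 0. Solving: [H⁺] = 1.3979e-03. Percent = (1.3979e-03/0.029) × 100

Percent ionization = 4.82%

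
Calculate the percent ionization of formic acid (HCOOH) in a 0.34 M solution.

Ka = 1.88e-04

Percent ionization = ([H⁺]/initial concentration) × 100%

Using Ka equilibrium: x² + Ka×x - Ka×C = 0. Solving: [H⁺] = 7.9016e-03. Percent = (7.9016e-03/0.34) × 100

Percent ionization = 2.32%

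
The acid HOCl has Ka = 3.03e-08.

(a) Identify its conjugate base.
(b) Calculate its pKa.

(a) The conjugate base is formed by removing one H⁺ from HOCl, giving OCl⁻. (b) pKa = -log(Ka) = -log(3.03e-08) = 7.52.

Conjugate base: OCl⁻; pK_a = 7.52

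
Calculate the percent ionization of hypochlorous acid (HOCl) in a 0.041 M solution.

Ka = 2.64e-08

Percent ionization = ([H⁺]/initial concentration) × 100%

Using Ka equilibrium: x² + Ka×x - Ka×C = 0. Solving: [H⁺] = 3.2887e-05. Percent = (3.2887e-05/0.041) × 100

Percent ionization = 0.0802%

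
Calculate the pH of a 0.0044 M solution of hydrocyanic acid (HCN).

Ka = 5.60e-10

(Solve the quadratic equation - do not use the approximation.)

x² + Ka×x - Ka×C = 0. Using quadratic formula: [H⁺] = 1.5694e-06

pH = 5.80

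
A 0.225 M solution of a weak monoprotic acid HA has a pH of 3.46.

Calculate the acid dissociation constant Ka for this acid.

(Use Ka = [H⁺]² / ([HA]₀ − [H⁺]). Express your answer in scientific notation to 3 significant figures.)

[H⁺] = 10^(−pH) = 10^(−3.46) = 3.467e-04 M. For HA ⇌ H⁺ + A⁻, Ka = [H⁺][A⁻]/[HA] = [H⁺]² / ([HA]₀ − [H⁺]) = (3.467e-04)² / (0.225 − 3.467e-04) = 5.35e-07.

K_a = 5.35e-07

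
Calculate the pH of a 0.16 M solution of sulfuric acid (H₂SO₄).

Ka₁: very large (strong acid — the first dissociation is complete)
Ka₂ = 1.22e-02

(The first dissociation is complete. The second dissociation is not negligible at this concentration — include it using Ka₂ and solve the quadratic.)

First dissociation is complete: [H⁺]₀ = [HSO₄⁻]₀ = C = 0.16 M. Second dissociation HSO₄⁻ ⇌ H⁺ + SO₄²⁻: let x = [SO₄²⁻]. Ka₂ = (C + x)·x / (C − x) = 1.22e-02 → x² + (C + Ka₂)·x − Ka₂·C = 0 → x² + 0.17220·x − 1.952e-03 = 0. x = (−0.17220 + √(0.17220² + 4 × 1.952e-03)) / 2 = 1.0674e-02 M. [H⁺] = C + x = 0.16 + 1.0674e-02 = 1.7067e-01 M. pH = -log(1.7067e-01) = 0.77.

pH = 0.77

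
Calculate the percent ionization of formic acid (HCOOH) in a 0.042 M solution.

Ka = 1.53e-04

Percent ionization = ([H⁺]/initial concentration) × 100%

Using Ka equilibrium: x² + Ka×x - Ka×C = 0. Solving: [H⁺] = 2.4596e-03. Percent = (2.4596e-03/0.042) × 100

Percent ionization = 5.86%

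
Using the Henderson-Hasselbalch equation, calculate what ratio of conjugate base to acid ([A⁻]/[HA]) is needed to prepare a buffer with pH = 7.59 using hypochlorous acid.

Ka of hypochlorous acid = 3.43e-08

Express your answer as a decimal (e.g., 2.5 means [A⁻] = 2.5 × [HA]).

pKa = -log(3.43e-08) = 7.4647. pH = pKa + log([A⁻]/[HA]), so log([A⁻]/[HA]) = pH − pKa = 7.59 − 7.4647 = 0.1253. [A⁻]/[HA] = 10^(0.1253) = 1.33

[A⁻]/[HA] = 1.33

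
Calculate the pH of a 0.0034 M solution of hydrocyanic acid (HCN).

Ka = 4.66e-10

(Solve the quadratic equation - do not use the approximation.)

x² + Ka×x - Ka×C = 0. Using quadratic formula: [H⁺] = 1.2585e-06

pH = 5.90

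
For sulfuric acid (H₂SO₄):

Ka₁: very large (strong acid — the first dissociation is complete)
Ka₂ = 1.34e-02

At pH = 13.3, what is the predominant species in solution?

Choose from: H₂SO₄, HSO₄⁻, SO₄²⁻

The first dissociation is complete, so H₂SO₄ itself is never the predominant species in water; pKa₂ = -log(1.34e-02) = 1.87. For a polyprotic acid the predominant species crosses at each pKa: below pKa_n the protonated form dominates, above it the deprotonated form does. At pH = 13.3, the predominant species is SO₄²⁻.

SO₄²⁻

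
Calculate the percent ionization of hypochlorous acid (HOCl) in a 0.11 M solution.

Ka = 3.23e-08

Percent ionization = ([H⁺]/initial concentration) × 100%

Using Ka equilibrium: x² + Ka×x - Ka×C = 0. Solving: [H⁺] = 5.9591e-05. Percent = (5.9591e-05/0.11) × 100

Percent ionization = 0.0542%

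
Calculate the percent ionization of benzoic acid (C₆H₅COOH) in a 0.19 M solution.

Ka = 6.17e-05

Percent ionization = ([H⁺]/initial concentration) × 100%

Using Ka equilibrium: x² + Ka×x - Ka×C = 0. Solving: [H⁺] = 3.3932e-03. Percent = (3.3932e-03/0.19) × 100

Percent ionization = 1.79%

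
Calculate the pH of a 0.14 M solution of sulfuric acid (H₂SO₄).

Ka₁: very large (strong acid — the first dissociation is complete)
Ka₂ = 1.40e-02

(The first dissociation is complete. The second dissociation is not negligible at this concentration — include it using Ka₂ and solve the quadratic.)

First dissociation is complete: [H⁺]₀ = [HSO₄⁻]₀ = C = 0.14 M. Second dissociation HSO₄⁻ ⇌ H⁺ + SO₄²⁻: let x = [SO₄²⁻]. Ka₂ = (C + x)·x / (C − x) = 1.40e-02 → x² + (C + Ka₂)·x − Ka₂·C = 0 → x² + 0.15400·x − 1.960e-03 = 0. x = (−0.15400 + √(0.15400² + 4 × 1.960e-03)) / 2 = 1.1820e-02 M. [H⁺] = C + x = 0.14 + 1.1820e-02 = 1.5182e-01 M. pH = -log(1.5182e-01) = 0.82.

pH = 0.82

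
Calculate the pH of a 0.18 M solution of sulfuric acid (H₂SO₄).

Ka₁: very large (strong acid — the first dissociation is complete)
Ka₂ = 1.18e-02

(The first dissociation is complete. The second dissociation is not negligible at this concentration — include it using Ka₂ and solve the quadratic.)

First dissociation is complete: [H⁺]₀ = [HSO₄⁻]₀ = C = 0.18 M. Second dissociation HSO₄⁻ ⇌ H⁺ + SO₄²⁻: let x = [SO₄²⁻]. Ka₂ = (C + x)·x / (C − x) = 1.18e-02 → x² + (C + Ka₂)·x − Ka₂·C = 0 → x² + 0.19180·x − 2.124e-03 = 0. x = (−0.19180 + √(0.19180² + 4 × 2.124e-03)) / 2 = 1.0499e-02 M. [H⁺] = C + x = 0.18 + 1.0499e-02 = 1.9050e-01 M. pH = -log(1.9050e-01) = 0.72.

pH = 0.72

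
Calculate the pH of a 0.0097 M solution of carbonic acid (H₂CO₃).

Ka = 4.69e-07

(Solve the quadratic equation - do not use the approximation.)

x² + Ka×x - Ka×C = 0. Using quadratic formula: [H⁺] = 6.7214e-05

pH = 4.17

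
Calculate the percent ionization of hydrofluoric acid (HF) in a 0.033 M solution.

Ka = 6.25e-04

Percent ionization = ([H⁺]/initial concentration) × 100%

Using Ka equilibrium: x² + Ka×x - Ka×C = 0. Solving: [H⁺] = 4.2397e-03. Percent = (4.2397e-03/0.033) × 100

Percent ionization = 12.8%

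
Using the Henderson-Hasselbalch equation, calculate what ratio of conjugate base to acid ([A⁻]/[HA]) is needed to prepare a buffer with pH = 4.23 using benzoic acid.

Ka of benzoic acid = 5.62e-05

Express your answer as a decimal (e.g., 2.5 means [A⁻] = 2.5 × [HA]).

pKa = -log(5.62e-05) = 4.2503. pH = pKa + log([A⁻]/[HA]), so log([A⁻]/[HA]) = pH − pKa = 4.23 − 4.2503 = -0.0203. [A⁻]/[HA] = 10^(-0.0203) = 0.954

[A⁻]/[HA] = 0.954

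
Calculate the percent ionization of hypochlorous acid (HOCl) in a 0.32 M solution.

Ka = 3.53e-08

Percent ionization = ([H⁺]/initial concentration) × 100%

Using Ka equilibrium: x² + Ka×x - Ka×C = 0. Solving: [H⁺] = 1.0626e-04. Percent = (1.0626e-04/0.32) × 100

Percent ionization = 0.0332%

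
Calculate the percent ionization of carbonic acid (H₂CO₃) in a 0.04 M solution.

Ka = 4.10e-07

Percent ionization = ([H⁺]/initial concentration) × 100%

Using Ka equilibrium: x² + Ka×x - Ka×C = 0. Solving: [H⁺] = 1.2786e-04. Percent = (1.2786e-04/0.04) × 100

Percent ionization = 0.32%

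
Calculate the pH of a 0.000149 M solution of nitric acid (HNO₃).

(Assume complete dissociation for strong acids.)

[H⁺] = 0.000149 M for strong acid. pH = -log[H⁺] = -log(0.000149)

pH = 3.83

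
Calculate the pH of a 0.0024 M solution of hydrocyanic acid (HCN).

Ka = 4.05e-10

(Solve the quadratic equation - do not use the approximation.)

x² + Ka×x - Ka×C = 0. Using quadratic formula: [H⁺] = 9.8570e-07

pH = 6.01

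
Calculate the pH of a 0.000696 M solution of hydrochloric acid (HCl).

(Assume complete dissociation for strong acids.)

[H⁺] = 0.000696 M for strong acid. pH = -log[H⁺] = -log(0.000696)

pH = 3.16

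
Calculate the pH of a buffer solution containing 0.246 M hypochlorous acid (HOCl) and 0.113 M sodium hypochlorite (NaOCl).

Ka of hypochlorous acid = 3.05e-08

pKa = -log(3.05e-08) = 7.52. pH = pKa + log([A⁻]/[HA]) = 7.52 + log(0.113/0.246)

pH = 7.18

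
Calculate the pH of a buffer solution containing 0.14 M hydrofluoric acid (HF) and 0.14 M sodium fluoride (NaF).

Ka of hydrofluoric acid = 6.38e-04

pKa = -log(6.38e-04) = 3.20. pH = pKa + log([A⁻]/[HA]) = 3.20 + log(0.14/0.14)

pH = 3.20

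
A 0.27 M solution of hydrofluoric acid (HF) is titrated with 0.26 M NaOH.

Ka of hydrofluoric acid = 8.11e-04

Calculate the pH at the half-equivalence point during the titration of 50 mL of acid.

At half-equivalence [HA] = [A⁻], so Henderson-Hasselbalch gives pH = pKa = -log(8.11e-04) = 3.09.

pH = pKa = 3.09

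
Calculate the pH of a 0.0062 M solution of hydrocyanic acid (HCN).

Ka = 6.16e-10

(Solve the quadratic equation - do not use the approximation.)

x² + Ka×x - Ka×C = 0. Using quadratic formula: [H⁺] = 1.9540e-06

pH = 5.71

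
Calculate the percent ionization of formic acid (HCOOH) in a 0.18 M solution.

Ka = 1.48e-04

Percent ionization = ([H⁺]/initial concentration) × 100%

Using Ka equilibrium: x² + Ka×x - Ka×C = 0. Solving: [H⁺] = 5.0879e-03. Percent = (5.0879e-03/0.18) × 100

Percent ionization = 2.83%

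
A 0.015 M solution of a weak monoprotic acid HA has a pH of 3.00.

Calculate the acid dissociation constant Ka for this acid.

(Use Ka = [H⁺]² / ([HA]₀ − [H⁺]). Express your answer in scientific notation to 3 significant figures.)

[H⁺] = 10^(−pH) = 10^(−3.00) = 1.000e-03 M. For HA ⇌ H⁺ + A⁻, Ka = [H⁺][A⁻]/[HA] = [H⁺]² / ([HA]₀ − [H⁺]) = (1.000e-03)² / (0.015 − 1.000e-03) = 7.14e-05.

K_a = 7.14e-05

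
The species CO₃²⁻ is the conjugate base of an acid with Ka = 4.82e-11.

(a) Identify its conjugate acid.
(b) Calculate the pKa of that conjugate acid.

(a) The conjugate acid is formed by adding one H⁺ to CO₃²⁻, giving HCO₃⁻. (b) pKa = -log(Ka) = -log(4.82e-11) = 10.32.

Conjugate acid: HCO₃⁻; pK_a = 10.32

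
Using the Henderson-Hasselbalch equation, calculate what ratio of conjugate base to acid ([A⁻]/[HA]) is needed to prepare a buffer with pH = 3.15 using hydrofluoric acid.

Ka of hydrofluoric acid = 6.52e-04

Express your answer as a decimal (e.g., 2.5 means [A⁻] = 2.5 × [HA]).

pKa = -log(6.52e-04) = 3.1858. pH = pKa + log([A⁻]/[HA]), so log([A⁻]/[HA]) = pH − pKa = 3.15 − 3.1858 = -0.0358. [A⁻]/[HA] = 10^(-0.0358) = 0.921

[A⁻]/[HA] = 0.921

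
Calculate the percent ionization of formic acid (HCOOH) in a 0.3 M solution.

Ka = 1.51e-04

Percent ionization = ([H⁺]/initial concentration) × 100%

Using Ka equilibrium: x² + Ka×x - Ka×C = 0. Solving: [H⁺] = 6.6555e-03. Percent = (6.6555e-03/0.3) × 100

Percent ionization = 2.22%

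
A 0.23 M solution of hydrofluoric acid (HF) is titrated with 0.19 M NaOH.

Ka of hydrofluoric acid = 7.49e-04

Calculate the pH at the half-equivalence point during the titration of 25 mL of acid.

At half-equivalence [HA] = [A⁻], so Henderson-Hasselbalch gives pH = pKa = -log(7.49e-04) = 3.13.

pH = pKa = 3.13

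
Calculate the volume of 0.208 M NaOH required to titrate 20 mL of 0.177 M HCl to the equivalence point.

At equivalence: moles acid = moles base. moles HCl = 0.177 × 20/1000 = 0.00354 mol. V_base = moles / 0.208 × 1000 = 17.0 mL.

V_{base} = 17.0 mL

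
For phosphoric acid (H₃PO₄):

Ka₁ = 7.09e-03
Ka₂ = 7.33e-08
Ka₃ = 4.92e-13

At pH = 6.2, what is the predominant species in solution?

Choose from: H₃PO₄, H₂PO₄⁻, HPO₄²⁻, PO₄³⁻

pKa₁ = 2.15, pKa₂ = 7.13, pKa₃ = 12.31. For a polyprotic acid the predominant species crosses at each pKa: below pKa_n the protonated form dominates, above it the deprotonated form does. At pH = 6.2, the predominant species is H₂PO₄⁻.

H₂PO₄⁻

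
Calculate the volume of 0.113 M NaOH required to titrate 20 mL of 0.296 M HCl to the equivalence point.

At equivalence: moles acid = moles base. moles HCl = 0.296 × 20/1000 = 0.00592 mol. V_base = moles / 0.113 × 1000 = 52.4 mL.

V_{base} = 52.4 mL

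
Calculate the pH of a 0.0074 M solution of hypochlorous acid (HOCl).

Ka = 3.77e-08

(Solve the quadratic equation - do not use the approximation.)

x² + Ka×x - Ka×C = 0. Using quadratic formula: [H⁺] = 1.6684e-05

pH = 4.78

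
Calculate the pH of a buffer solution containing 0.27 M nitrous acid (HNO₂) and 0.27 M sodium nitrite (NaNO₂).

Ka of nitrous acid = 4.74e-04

pKa = -log(4.74e-04) = 3.32. pH = pKa + log([A⁻]/[HA]) = 3.32 + log(0.27/0.27)

pH = 3.32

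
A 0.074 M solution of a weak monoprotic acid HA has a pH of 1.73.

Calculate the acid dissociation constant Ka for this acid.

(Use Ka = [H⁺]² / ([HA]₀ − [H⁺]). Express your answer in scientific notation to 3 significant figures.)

[H⁺] = 10^(−pH) = 10^(−1.73) = 1.862e-02 M. For HA ⇌ H⁺ + A⁻, Ka = [H⁺][A⁻]/[HA] = [H⁺]² / ([HA]₀ − [H⁺]) = (1.862e-02)² / (0.074 − 1.862e-02) = 6.26e-03.

K_a = 6.26e-03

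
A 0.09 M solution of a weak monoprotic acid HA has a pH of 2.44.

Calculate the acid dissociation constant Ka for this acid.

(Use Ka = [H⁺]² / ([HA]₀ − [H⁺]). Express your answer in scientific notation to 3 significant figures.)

[H⁺] = 10^(−pH) = 10^(−2.44) = 3.631e-03 M. For HA ⇌ H⁺ + A⁻, Ka = [H⁺][A⁻]/[HA] = [H⁺]² / ([HA]₀ − [H⁺]) = (3.631e-03)² / (0.09 − 3.631e-03) = 1.53e-04.

K_a = 1.53e-04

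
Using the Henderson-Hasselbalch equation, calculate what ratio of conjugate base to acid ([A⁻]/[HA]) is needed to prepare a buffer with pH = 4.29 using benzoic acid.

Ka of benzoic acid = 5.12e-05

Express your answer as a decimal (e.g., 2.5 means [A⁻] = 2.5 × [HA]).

pKa = -log(5.12e-05) = 4.2907. pH = pKa + log([A⁻]/[HA]), so log([A⁻]/[HA]) = pH − pKa = 4.29 − 4.2907 = -0.0007. [A⁻]/[HA] = 10^(-0.0007) = 0.998

[A⁻]/[HA] = 0.998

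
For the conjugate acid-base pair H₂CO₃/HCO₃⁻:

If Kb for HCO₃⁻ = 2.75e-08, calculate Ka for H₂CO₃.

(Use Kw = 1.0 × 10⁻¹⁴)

For a conjugate pair Ka × Kb = Kw, so Ka = Kw/Kb = 1.0 × 10⁻¹⁴ / 2.75e-08 = 3.64e-07.

K_a = 3.64e-07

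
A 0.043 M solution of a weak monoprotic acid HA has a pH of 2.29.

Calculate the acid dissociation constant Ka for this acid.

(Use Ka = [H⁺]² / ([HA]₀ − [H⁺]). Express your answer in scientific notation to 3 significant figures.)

[H⁺] = 10^(−pH) = 10^(−2.29) = 5.129e-03 M. For HA ⇌ H⁺ + A⁻, Ka = [H⁺][A⁻]/[HA] = [H⁺]² / ([HA]₀ − [H⁺]) = (5.129e-03)² / (0.043 − 5.129e-03) = 6.95e-04.

K_a = 6.95e-04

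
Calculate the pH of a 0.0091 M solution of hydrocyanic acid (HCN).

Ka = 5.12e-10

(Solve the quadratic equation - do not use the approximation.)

x² + Ka×x - Ka×C = 0. Using quadratic formula: [H⁺] = 2.1583e-06

pH = 5.67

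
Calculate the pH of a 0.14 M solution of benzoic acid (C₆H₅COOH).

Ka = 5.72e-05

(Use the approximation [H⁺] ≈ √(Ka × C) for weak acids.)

[H⁺] = √(Ka × C) = √(5.72e-05 × 0.14) = 2.8298e-03. pH = -log(2.8298e-03)

pH = 2.55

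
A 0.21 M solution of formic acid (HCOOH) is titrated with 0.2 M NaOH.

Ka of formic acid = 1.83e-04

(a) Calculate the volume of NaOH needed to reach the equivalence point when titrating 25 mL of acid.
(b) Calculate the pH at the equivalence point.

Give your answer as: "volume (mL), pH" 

moles acid = 0.21 × 25/1000 = 0.00525 mol; V_base = moles/0.2 × 1000 = 26.2 mL. At equivalence only the conjugate base is present: [A⁻] = 0.00525/0.051 = 1.0244e-01 M. Kb = Kw/Ka = 5.46e-11; [OH⁻] = √(Kb × [A⁻]) = 2.3660e-06; pOH = 5.63; pH = 14 - pOH = 8.37.

V = 26.2 mL, pH = 8.37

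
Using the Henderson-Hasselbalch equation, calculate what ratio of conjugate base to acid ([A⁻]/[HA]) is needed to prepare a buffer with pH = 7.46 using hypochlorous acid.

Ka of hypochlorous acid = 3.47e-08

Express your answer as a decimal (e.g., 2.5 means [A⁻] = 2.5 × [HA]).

pKa = -log(3.47e-08) = 7.4597. pH = pKa + log([A⁻]/[HA]), so log([A⁻]/[HA]) = pH − pKa = 7.46 − 7.4597 = 0.0003. [A⁻]/[HA] = 10^(0.0003) = 1.00

[A⁻]/[HA] = 1.00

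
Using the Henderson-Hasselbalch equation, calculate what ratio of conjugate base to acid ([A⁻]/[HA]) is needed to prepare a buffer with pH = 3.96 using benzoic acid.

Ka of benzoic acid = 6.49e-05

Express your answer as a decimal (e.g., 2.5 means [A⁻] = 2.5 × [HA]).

pKa = -log(6.49e-05) = 4.1878. pH = pKa + log([A⁻]/[HA]), so log([A⁻]/[HA]) = pH − pKa = 3.96 − 4.1878 = -0.2278. [A⁻]/[HA] = 10^(-0.2278) = 0.592

[A⁻]/[HA] = 0.592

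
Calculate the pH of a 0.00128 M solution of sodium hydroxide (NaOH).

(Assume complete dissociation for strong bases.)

[OH⁻] = 0.00128 M for strong base. pOH = -log[OH⁻] = 2.89, pH = 14 - pOH

pH = 11.11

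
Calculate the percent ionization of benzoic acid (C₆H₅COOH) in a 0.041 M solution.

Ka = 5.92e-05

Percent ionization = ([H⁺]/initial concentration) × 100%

Using Ka equilibrium: x² + Ka×x - Ka×C = 0. Solving: [H⁺] = 1.5286e-03. Percent = (1.5286e-03/0.041) × 100

Percent ionization = 3.73%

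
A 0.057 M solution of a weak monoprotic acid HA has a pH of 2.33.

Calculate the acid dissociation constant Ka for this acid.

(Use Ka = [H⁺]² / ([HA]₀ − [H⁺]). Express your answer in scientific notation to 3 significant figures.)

[H⁺] = 10^(−pH) = 10^(−2.33) = 4.677e-03 M. For HA ⇌ H⁺ + A⁻, Ka = [H⁺][A⁻]/[HA] = [H⁺]² / ([HA]₀ − [H⁺]) = (4.677e-03)² / (0.057 − 4.677e-03) = 4.18e-04.

K_a = 4.18e-04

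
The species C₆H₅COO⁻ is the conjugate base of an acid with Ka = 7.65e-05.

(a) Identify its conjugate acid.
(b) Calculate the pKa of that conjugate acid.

(a) The conjugate acid is formed by adding one H⁺ to C₆H₅COO⁻, giving C₆H₅COOH. (b) pKa = -log(Ka) = -log(7.65e-05) = 4.12.

Conjugate acid: C₆H₅COOH; pK_a = 4.12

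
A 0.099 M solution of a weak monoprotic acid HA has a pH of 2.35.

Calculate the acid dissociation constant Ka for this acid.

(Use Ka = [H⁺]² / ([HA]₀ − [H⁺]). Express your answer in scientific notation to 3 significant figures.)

[H⁺] = 10^(−pH) = 10^(−2.35) = 4.467e-03 M. For HA ⇌ H⁺ + A⁻, Ka = [H⁺][A⁻]/[HA] = [H⁺]² / ([HA]₀ − [H⁺]) = (4.467e-03)² / (0.099 − 4.467e-03) = 2.11e-04.

K_a = 2.11e-04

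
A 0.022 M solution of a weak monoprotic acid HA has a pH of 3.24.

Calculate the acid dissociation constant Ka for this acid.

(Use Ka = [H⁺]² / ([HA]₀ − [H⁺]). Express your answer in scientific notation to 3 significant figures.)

[H⁺] = 10^(−pH) = 10^(−3.24) = 5.754e-04 M. For HA ⇌ H⁺ + A⁻, Ka = [H⁺][A⁻]/[HA] = [H⁺]² / ([HA]₀ − [H⁺]) = (5.754e-04)² / (0.022 − 5.754e-04) = 1.55e-05.

K_a = 1.55e-05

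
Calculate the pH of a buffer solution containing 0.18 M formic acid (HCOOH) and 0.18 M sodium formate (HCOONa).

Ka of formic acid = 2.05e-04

pKa = -log(2.05e-04) = 3.69. pH = pKa + log([A⁻]/[HA]) = 3.69 + log(0.18/0.18)

pH = 3.69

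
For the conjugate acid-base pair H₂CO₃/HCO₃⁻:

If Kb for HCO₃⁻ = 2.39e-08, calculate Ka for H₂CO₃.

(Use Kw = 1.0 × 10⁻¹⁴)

For a conjugate pair Ka × Kb = Kw, so Ka = Kw/Kb = 1.0 × 10⁻¹⁴ / 2.39e-08 = 4.18e-07.

K_a = 4.18e-07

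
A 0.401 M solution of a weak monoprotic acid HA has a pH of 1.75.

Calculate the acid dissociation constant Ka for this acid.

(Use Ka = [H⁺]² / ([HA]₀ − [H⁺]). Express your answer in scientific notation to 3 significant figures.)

[H⁺] = 10^(−pH) = 10^(−1.75) = 1.778e-02 M. For HA ⇌ H⁺ + A⁻, Ka = [H⁺][A⁻]/[HA] = [H⁺]² / ([HA]₀ − [H⁺]) = (1.778e-02)² / (0.401 − 1.778e-02) = 8.25e-04.

K_a = 8.25e-04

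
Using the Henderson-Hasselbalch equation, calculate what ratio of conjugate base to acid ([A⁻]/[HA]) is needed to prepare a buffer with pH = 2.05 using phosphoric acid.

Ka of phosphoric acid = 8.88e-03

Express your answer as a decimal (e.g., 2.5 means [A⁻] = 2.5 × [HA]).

pKa = -log(8.88e-03) = 2.0516. pH = pKa + log([A⁻]/[HA]), so log([A⁻]/[HA]) = pH − pKa = 2.05 − 2.0516 = -0.0016. [A⁻]/[HA] = 10^(-0.0016) = 0.996

[A⁻]/[HA] = 0.996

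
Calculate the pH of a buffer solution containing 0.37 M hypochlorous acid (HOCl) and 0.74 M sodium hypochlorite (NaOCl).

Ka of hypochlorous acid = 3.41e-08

pKa = -log(3.41e-08) = 7.47. pH = pKa + log([A⁻]/[HA]) = 7.47 + log(0.74/0.37)

pH = 7.77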